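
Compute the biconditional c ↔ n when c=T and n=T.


Biconditional is true when both operands have the same truth value.
Substitute: c=T, n=T.
T ↔ T evaluates to T.

T


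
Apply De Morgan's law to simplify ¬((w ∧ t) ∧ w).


De Morgan: the negation of a conjunction is the disjunction of the negations.
Distribute ¬ across ∧, flipping it to ∨, and negate each literal.

((¬w) ∨ (¬t)) ∨ (¬w)


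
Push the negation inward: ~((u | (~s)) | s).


De Morgan: the negation of a disjunction is the conjunction of the negations.
Distribute ~ across |, flipping it to &, and negate each literal.

((~u) & s) & (~s)


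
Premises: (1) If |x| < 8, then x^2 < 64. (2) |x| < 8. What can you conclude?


Modus ponens: from (P → Q) and P, infer Q.
P = '|x| < 8' is asserted, and P → Q holds, so Q follows.

x^2 < 64.


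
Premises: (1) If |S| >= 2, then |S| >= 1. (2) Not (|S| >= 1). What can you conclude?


Modus tollens: from (P → Q) and ¬Q, infer ¬P.
Q = '|S| >= 1' is denied; since P → Q, P must also fail.

Not (|S| >= 2).


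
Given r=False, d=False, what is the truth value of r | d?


Disjunction is false only when both operands are false.
Substitute: r=False, d=False.
False | False evaluates to False.

False


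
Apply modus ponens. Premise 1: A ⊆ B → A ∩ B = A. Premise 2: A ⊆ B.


Modus ponens: from (P → Q) and P, infer Q.
P = 'A ⊆ B' is asserted, and P → Q holds, so Q follows.

A ∩ B = A.


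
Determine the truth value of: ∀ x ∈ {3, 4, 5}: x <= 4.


Evaluate the predicate on each element: 3:T, 4:T, 5:F.
Counterexample x = 5 fails the predicate.

F


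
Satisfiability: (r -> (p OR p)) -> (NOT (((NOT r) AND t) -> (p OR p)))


Search for a satisfying assignment over {p, r, t}.
Try p=F, r=T, t=F: the formula evaluates to T.
A satisfying assignment exists.

Satisfiable.


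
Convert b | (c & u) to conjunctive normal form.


Step 1: Distribute ∨ over ∧: b ∨ (c ∧ u) = (b ∨ c) ∧ (b ∨ u).

(b | c) & (b | u)


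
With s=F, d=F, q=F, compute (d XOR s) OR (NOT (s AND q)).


Substitute s=F, d=F, q=F:
d XOR s = F XOR F = F
s AND q = F AND F = F
NOT (s AND q) = T
(d XOR s) OR (NOT (s AND q)) = F OR T = T

T


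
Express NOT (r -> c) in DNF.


Step 1: Rewrite implication then negate: ¬(¬r ∨ c) = r ∧ ¬c.

r AND (NOT c)


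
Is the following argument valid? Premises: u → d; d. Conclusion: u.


This is affirming the consequent (fallacy). There exist truth assignments where the premises are all true but the conclusion is false.

Invalid.


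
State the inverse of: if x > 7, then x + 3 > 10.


The inverse of (P → Q) is (¬P → ¬Q). It is equivalent to the converse, not to the original.
Here P = 'x > 7' and Q = 'x + 3 > 10'.

If not (x > 7), then not (x + 3 > 10).


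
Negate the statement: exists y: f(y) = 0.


¬(forall x: φ) = exists x: ¬φ, and ¬(exists x: φ) = forall x: ¬φ.
Apply to the existential statement.

forall y: ~(f(y) = 0)


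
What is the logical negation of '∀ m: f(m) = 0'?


¬(∀ x: φ) = ∃ x: ¬φ, and ¬(∃ x: φ) = ∀ x: ¬φ.
Apply to the universal statement.

∃ m: ¬(f(m) = 0)


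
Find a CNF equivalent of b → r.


Step 1: Rewrite b → r as ¬b ∨ r.

(¬b) ∨ r


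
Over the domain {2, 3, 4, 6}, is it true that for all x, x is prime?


Evaluate the predicate on each element: 2:T, 3:T, 4:F, 6:F.
Counterexample x = 4 fails the predicate.

F


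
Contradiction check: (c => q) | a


Truth table over {a, c, q}:
a | c | q | φ
-------------
False | False | False | True
True | False | False | True
False | True | False | False
True | True | False | True
False | False | True | True
True | False | True | True
False | True | True | True
True | True | True | True
Satisfying assignment at row 1: a=False, c=False, q=False gives True.

No, it is not a contradiction.


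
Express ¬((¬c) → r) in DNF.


Step 1: Rewrite implication then negate: ¬(¬(¬c) ∨ r) = (¬c) ∧ ¬r.

(¬c) ∧ (¬r)


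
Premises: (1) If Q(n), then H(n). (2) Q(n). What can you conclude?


Modus ponens: from (P → Q) and P, infer Q.
P = 'Q(n)' is asserted, and P → Q holds, so Q follows.

H(n).


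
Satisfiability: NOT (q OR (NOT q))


Check all 2 assignments over {q}:
q | φ
-----
F | F
T | F
No assignment makes the formula true.

Unsatisfiable.


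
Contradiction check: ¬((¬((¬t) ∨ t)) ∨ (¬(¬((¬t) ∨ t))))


Truth table over {t}:
t | φ
-----
F | F
T | F
Every row is false.

Yes, it is a contradiction.


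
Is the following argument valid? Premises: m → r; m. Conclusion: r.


This matches the form of modus ponens: the conclusion follows in every model of the premises.

Valid.


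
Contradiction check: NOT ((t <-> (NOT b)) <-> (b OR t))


Truth table over {b, t}:
b | t | φ
---------
F | F | F
T | F | F
F | T | F
T | T | T
Satisfying assignment at row 4: b=T, t=T gives T.

No, it is not a contradiction.


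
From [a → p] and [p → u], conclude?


Hypothetical syllogism: from (P → Q) and (Q → R), infer (P → R).
Chain the two implications through the shared middle term 'p'.

a → u


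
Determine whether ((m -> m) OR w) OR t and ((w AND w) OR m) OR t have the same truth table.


Compare truth tables:
m | t | w | φ | ψ
-----------------
F | F | F | T | F
T | F | F | T | T
F | T | F | T | T
T | T | F | T | T
F | F | T | T | T
T | F | T | T | T
F | T | T | T | T
T | T | T | T | T
They differ at row 1 (m=F, t=F, w=F): φ=T but ψ=F.

No, they are not logically equivalent.


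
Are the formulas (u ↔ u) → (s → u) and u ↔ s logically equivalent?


Compare truth tables:
s | u | φ | ψ
-------------
F | F | T | T
T | F | F | F
F | T | T | F
T | T | T | T
They differ at row 3 (s=F, u=T): φ=T but ψ=F.

No, they are not logically equivalent.


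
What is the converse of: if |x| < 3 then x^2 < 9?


The converse of (P → Q) is (Q → P). It is not in general equivalent to the original.
Here P = '|x| < 3' and Q = 'x^2 < 9'.

If x^2 < 9, then |x| < 3.


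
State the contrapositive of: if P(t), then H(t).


The contrapositive of (P → Q) is (¬Q → ¬P); it is logically equivalent to the original.
Here P = 'P(t)' and Q = 'H(t)'.

If not (H(t)), then not (P(t)).


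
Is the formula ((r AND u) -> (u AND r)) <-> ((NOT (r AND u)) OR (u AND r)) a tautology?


Build the truth table over {r, u}:
r | u | φ
---------
F | F | T
T | F | T
F | T | T
T | T | T
Every row evaluates to true.

Yes, it is a tautology.


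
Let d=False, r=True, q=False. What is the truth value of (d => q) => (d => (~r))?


Substitute d=False, r=True, q=False:
d => q = False => False = True
~r = False
d => (~r) = False => False = True
(d => q) => (d => (~r)) = True => True = True

True


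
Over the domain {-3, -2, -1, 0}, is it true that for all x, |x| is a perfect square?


Evaluate the predicate on each element: -3:F, -2:F, -1:T, 0:T.
Counterexample x = -3 fails the predicate.

F


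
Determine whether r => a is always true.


Build the truth table over {a, r}:
a | r | φ
---------
False | False | True
True | False | True
False | True | False
True | True | True
Counterexample at row 3: with a=False, r=True, the formula is False.

No, it is not a tautology.


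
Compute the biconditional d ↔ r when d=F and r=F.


Biconditional is true when both operands have the same truth value.
Substitute: d=F, r=F.
F ↔ F evaluates to T.

T


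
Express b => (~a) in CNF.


Step 1: Rewrite b → (¬a) as ¬b ∨ (¬a).

(~b) | (~a)


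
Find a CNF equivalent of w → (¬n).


Step 1: Rewrite w → (¬n) as ¬w ∨ (¬n).

(¬w) ∨ (¬n)


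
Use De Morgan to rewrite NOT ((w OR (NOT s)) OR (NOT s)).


De Morgan: the negation of a disjunction is the conjunction of the negations.
Distribute NOT across OR, flipping it to AND, and negate each literal.

((NOT w) AND s) AND s


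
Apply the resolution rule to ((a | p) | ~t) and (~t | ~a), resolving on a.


The clauses contain complementary literals a and ~a.
Resolution eliminates this pair and disjoins the remaining literals (merging duplicates).

(p | ~t)


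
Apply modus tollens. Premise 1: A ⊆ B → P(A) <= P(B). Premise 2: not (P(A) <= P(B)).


Modus tollens: from (P → Q) and ¬Q, infer ¬P.
Q = 'P(A) <= P(B)' is denied; since P → Q, P must also fail.

Not (A ⊆ B).


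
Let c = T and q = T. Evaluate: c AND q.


Conjunction is true only when both operands are true.
Substitute: c=T, q=T.
T AND T evaluates to T.

T


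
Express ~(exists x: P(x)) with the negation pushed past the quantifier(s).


¬(forall x: φ) = exists x: ¬φ, and ¬(exists x: φ) = forall x: ¬φ.
Apply to the existential statement.

forall x: ~(P(x))


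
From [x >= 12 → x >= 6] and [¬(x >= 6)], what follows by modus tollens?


Modus tollens: from (P → Q) and ¬Q, infer ¬P.
Q = 'x >= 6' is denied; since P → Q, P must also fail.

Not (x >= 12).


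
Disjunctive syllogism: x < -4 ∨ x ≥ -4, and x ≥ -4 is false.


Disjunctive syllogism: from (P ∨ Q) and ¬P, infer Q.
One disjunct, 'x ≥ -4', is ruled out; the other must hold.

x < -4


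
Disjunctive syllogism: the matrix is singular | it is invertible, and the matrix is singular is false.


Disjunctive syllogism: from (P ∨ Q) and ¬P, infer Q.
One disjunct, 'the matrix is singular', is ruled out; the other must hold.

it is invertible


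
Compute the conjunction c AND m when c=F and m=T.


Conjunction is true only when both operands are true.
Substitute: c=F, m=T.
F AND T evaluates to F.

F


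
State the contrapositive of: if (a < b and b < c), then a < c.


The contrapositive of (P → Q) is (¬Q → ¬P); it is logically equivalent to the original.
Here P = '(a < b and b < c)' and Q = 'a < c'.

If not (a < c), then not ((a < b and b < c)).


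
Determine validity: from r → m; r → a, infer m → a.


This is (no valid rule). There exist truth assignments where the premises are all true but the conclusion is false.

Invalid.


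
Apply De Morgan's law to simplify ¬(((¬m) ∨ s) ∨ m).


De Morgan: the negation of a disjunction is the conjunction of the negations.
Distribute ¬ across ∨, flipping it to ∧, and negate each literal.

(m ∧ (¬s)) ∧ (¬m)


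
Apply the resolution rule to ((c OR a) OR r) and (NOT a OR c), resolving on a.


The clauses contain complementary literals a and NOTa.
Resolution eliminates this pair and disjoins the remaining literals (merging duplicates).

(c OR r)


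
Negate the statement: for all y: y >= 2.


¬(for all x: φ) = there exists x: ¬φ, and ¬(there exists x: φ) = for all x: ¬φ.
Apply to the universal statement.

there exists y: NOT(y >= 2)


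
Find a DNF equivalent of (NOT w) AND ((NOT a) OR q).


Step 1: Distribute ∧ over ∨: (¬w) ∧ ((¬a) ∨ q) = ((¬w) ∧ (¬a)) ∨ ((¬w) ∧ q).

((NOT w) AND (NOT a)) OR ((NOT w) AND q)


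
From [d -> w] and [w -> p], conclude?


Hypothetical syllogism: from (P → Q) and (Q → R), infer (P → R).
Chain the two implications through the shared middle term 'w'.

d -> p


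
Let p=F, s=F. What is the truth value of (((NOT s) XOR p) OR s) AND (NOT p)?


Substitute p=F, s=F:
NOT s = T
(NOT s) XOR p = T XOR F = T
((NOT s) XOR p) OR s = T OR F = T
NOT p = T
(((NOT s) XOR p) OR s) AND (NOT p) = T AND T = T

T


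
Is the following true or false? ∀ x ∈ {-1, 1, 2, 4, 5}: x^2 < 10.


Evaluate the predicate on each element: -1:T, 1:T, 2:T, 4:F, 5:F.
Counterexample x = 4 fails the predicate.

F


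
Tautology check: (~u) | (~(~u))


Build the truth table over {u}:
u | φ
-----
False | True
True | True
Every row evaluates to true.

Yes, it is a tautology.


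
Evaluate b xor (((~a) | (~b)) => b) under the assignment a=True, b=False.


Substitute a=True, b=False:
~a = False
~b = True
(~a) | (~b) = False | True = True
((~a) | (~b)) => b = True => False = False
b xor (((~a) | (~b)) => b) = False xor False = False

False


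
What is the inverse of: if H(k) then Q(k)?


The inverse of (P → Q) is (¬P → ¬Q). It is equivalent to the converse, not to the original.
Here P = 'H(k)' and Q = 'Q(k)'.

If not (H(k)), then not (Q(k)).


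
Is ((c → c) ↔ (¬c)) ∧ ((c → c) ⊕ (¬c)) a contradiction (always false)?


Truth table over {c}:
c | φ
-----
F | F
T | F
Every row is false.

Yes, it is a contradiction.


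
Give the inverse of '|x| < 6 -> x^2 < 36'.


The inverse of (P → Q) is (¬P → ¬Q). It is equivalent to the converse, not to the original.
Here P = '|x| < 6' and Q = 'x^2 < 36'.

If not (|x| < 6), then not (x^2 < 36).


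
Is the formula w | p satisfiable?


Search for a satisfying assignment over {p, w}.
Try p=True, w=False: the formula evaluates to True.
A satisfying assignment exists.

Satisfiable.


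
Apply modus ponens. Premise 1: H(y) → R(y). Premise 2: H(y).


Modus ponens: from (P → Q) and P, infer Q.
P = 'H(y)' is asserted, and P → Q holds, so Q follows.

R(y).


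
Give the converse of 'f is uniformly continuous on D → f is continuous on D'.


The converse of (P → Q) is (Q → P). It is not in general equivalent to the original.
Here P = 'f is uniformly continuous on D' and Q = 'f is continuous on D'.

If f is continuous on D, then f is uniformly continuous on D.


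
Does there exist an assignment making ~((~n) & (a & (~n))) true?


Search for a satisfying assignment over {a, n}.
Try a=False, n=False: the formula evaluates to True.
A satisfying assignment exists.

Satisfiable.


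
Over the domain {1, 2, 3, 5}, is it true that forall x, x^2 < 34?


Evaluate the predicate on each element: 1:True, 2:True, 3:True, 5:True.
Every element satisfies the predicate.

True


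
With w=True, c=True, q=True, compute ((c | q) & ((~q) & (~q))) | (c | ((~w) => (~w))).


Substitute w=True, c=True, q=True:
c | q = True | True = True
~q = False
~q = False
(~q) & (~q) = False & False = False
(c | q) & ((~q) & (~q)) = True & False = False
~w = False
~w = False
(~w) => (~w) = False => False = True
c | ((~w) => (~w)) = True | True = True
((c | q) & ((~q) & (~q))) | (c | ((~w) => (~w))) = False | True = True

True


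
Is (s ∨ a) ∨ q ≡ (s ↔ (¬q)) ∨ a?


Compare truth tables:
a | q | s | φ | ψ
-----------------
F | F | F | F | F
T | F | F | T | T
F | T | F | T | T
T | T | F | T | T
F | F | T | T | T
T | F | T | T | T
F | T | T | T | F
T | T | T | T | T
They differ at row 7 (a=F, q=T, s=T): φ=T but ψ=F.

No, they are not logically equivalent.


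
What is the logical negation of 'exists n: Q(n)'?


¬(forall x: φ) = exists x: ¬φ, and ¬(exists x: φ) = forall x: ¬φ.
Apply to the existential statement.

forall n: ~(Q(n))


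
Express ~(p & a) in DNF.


Step 1: Apply De Morgan: ¬(p ∧ a) = ¬p ∨ ¬a.

(~p) | (~a)


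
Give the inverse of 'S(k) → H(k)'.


The inverse of (P → Q) is (¬P → ¬Q). It is equivalent to the converse, not to the original.
Here P = 'S(k)' and Q = 'H(k)'.

If not (S(k)), then not (H(k)).


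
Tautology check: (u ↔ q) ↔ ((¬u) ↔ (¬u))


Build the truth table over {q, u}:
q | u | φ
---------
F | F | T
T | F | F
F | T | F
T | T | T
Counterexample at row 2: with q=T, u=F, the formula is F.

No, it is not a tautology.


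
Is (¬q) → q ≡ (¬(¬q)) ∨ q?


Compare truth tables:
q | φ | ψ
---------
F | F | F
T | T | T
The columns φ and ψ agree on every row.

Yes, they are logically equivalent.


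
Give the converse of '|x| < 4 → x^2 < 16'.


The converse of (P → Q) is (Q → P). It is not in general equivalent to the original.
Here P = '|x| < 4' and Q = 'x^2 < 16'.

If x^2 < 16, then |x| < 4.


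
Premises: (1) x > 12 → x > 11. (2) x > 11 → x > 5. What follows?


Hypothetical syllogism: from (P → Q) and (Q → R), infer (P → R).
Chain the two implications through the shared middle term 'x > 11'.

x > 12 → x > 5


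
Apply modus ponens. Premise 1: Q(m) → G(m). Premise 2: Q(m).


Modus ponens: from (P → Q) and P, infer Q.
P = 'Q(m)' is asserted, and P → Q holds, so Q follows.

G(m).


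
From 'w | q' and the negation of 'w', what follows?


Disjunctive syllogism: from (P ∨ Q) and ¬P, infer Q.
One disjunct, 'w', is ruled out; the other must hold.

q


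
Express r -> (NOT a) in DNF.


Step 1: Rewrite r → (¬a) as ¬r ∨ (¬a).

(NOT r) OR (NOT a)


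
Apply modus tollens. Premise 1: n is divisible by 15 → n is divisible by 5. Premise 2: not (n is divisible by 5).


Modus tollens: from (P → Q) and ¬Q, infer ¬P.
Q = 'n is divisible by 5' is denied; since P → Q, P must also fail.

Not (n is divisible by 15).


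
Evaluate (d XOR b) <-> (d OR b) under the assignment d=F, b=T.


Substitute d=F, b=T:
d XOR b = F XOR T = T
d OR b = F OR T = T
(d XOR b) <-> (d OR b) = T <-> T = T

T


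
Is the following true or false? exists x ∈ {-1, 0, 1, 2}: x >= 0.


Evaluate the predicate on each element: -1:False, 0:True, 1:True, 2:True.
Witness x = 0 satisfies the predicate.

True


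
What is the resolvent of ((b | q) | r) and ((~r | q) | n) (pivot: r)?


The clauses contain complementary literals r and ~r.
Resolution eliminates this pair and disjoins the remaining literals (merging duplicates).

((b | q) | n)


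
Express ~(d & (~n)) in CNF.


Step 1: Apply De Morgan: ¬(d ∧ (¬n)) = ¬d ∨ ¬(¬n).
Step 2: Eliminate any double negations (¬¬X = X).

(~d) | n


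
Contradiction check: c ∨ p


Truth table over {c, p}:
c | p | φ
---------
F | F | F
T | F | T
F | T | T
T | T | T
Satisfying assignment at row 2: c=T, p=F gives T.

No, it is not a contradiction.


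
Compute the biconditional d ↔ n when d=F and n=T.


Biconditional is true when both operands have the same truth value.
Substitute: d=F, n=T.
F ↔ T evaluates to F.

F


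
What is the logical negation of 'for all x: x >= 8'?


¬(for all x: φ) = there exists x: ¬φ, and ¬(there exists x: φ) = for all x: ¬φ.
Apply to the universal statement.

there exists x: NOT(x >= 8)


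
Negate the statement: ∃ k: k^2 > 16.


¬(∀ x: φ) = ∃ x: ¬φ, and ¬(∃ x: φ) = ∀ x: ¬φ.
Apply to the existential statement.

∀ k: ¬(k^2 > 16)


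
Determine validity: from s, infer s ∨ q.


This matches the form of disjunction introduction: the conclusion follows in every model of the premises.

Valid.


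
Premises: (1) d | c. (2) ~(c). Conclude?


Disjunctive syllogism: from (P ∨ Q) and ¬P, infer Q.
One disjunct, 'c', is ruled out; the other must hold.

d


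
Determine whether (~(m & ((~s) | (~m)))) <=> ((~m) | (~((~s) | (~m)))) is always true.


Build the truth table over {m, s}:
m | s | φ
---------
False | False | True
True | False | True
False | True | True
True | True | True
Every row evaluates to true.

Yes, it is a tautology.


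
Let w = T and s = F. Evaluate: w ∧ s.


Conjunction is true only when both operands are true.
Substitute: w=T, s=F.
T ∧ F evaluates to F.

F


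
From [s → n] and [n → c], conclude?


Hypothetical syllogism: from (P → Q) and (Q → R), infer (P → R).
Chain the two implications through the shared middle term 'n'.

s → c


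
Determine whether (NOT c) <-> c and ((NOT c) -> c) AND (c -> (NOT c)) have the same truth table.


Compare truth tables:
c | φ | ψ
---------
F | F | F
T | F | F
The columns φ and ψ agree on every row.

Yes, they are logically equivalent.


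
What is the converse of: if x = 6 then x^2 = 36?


The converse of (P → Q) is (Q → P). It is not in general equivalent to the original.
Here P = 'x = 6' and Q = 'x^2 = 36'.

If x^2 = 36, then x = 6.


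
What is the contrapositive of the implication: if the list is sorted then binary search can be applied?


The contrapositive of (P → Q) is (¬Q → ¬P); it is logically equivalent to the original.
Here P = 'the list is sorted' and Q = 'binary search can be applied'.

If not (binary search can be applied), then not (the list is sorted).


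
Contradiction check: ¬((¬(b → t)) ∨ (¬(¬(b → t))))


Truth table over {b, t}:
b | t | φ
---------
F | F | F
T | F | F
F | T | F
T | T | F
Every row is false.

Yes, it is a contradiction.


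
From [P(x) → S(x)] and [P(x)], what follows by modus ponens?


Modus ponens: from (P → Q) and P, infer Q.
P = 'P(x)' is asserted, and P → Q holds, so Q follows.

S(x).


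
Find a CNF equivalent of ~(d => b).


Step 1: Rewrite d → b as ¬d ∨ b.
Step 2: Negate: ¬(¬d ∨ b) = d ∧ ¬b (De Morgan + double negation).

d & (~b)


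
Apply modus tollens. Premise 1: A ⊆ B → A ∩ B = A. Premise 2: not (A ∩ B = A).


Modus tollens: from (P → Q) and ¬Q, infer ¬P.
Q = 'A ∩ B = A' is denied; since P → Q, P must also fail.

Not (A ⊆ B).


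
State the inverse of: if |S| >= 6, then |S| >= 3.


The inverse of (P → Q) is (¬P → ¬Q). It is equivalent to the converse, not to the original.
Here P = '|S| >= 6' and Q = '|S| >= 3'.

If not (|S| >= 6), then not (|S| >= 3).


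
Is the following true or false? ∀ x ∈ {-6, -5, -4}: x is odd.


Evaluate the predicate on each element: -6:F, -5:T, -4:F.
Counterexample x = -6 fails the predicate.

F


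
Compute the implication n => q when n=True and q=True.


Implication is false only when antecedent is true and consequent is false.
Substitute: n=True, q=True.
True => True evaluates to True.

True


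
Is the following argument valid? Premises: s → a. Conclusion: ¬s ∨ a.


This matches the form of material implication: the conclusion follows in every model of the premises.

Valid.


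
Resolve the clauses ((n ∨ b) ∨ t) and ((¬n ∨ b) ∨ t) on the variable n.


The clauses contain complementary literals n and ¬n.
Resolution eliminates this pair and disjoins the remaining literals (merging duplicates).

(b ∨ t)


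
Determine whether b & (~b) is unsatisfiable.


Truth table over {b}:
b | φ
-----
False | False
True | False
Every row is false.

Yes, it is a contradiction.


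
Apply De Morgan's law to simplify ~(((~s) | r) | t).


De Morgan: the negation of a disjunction is the conjunction of the negations.
Distribute ~ across |, flipping it to &, and negate each literal.

(s & (~r)) & (~t)


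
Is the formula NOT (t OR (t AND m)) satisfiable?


Search for a satisfying assignment over {m, t}.
Try m=F, t=F: the formula evaluates to T.
A satisfying assignment exists.

Satisfiable.


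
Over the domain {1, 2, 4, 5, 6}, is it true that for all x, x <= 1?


Evaluate the predicate on each element: 1:T, 2:F, 4:F, 5:F, 6:F.
Counterexample x = 2 fails the predicate.

F


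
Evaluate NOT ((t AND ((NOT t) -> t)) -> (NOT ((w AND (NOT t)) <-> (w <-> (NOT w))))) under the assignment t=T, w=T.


Substitute t=T, w=T:
… (earlier sub-steps elided)
(NOT t) -> t = F -> T = T
t AND ((NOT t) -> t) = T AND T = T
NOT t = F
w AND (NOT t) = T AND F = F
NOT w = F
w <-> (NOT w) = T <-> F = F
(w AND (NOT t)) <-> (w <-> (NOT w)) = F <-> F = T
NOT ((w AND (NOT t)) <-> (w <-> (NOT w))) = F
(t AND ((NOT t) -> t)) -> (NOT ((w AND (NOT t)) <-> (w <-> (NOT w)))) = T -> F = F
NOT ((t AND ((NOT t) -> t)) -> (NOT ((w AND (NOT t)) <-> (w <-> (NOT w))))) = T

T


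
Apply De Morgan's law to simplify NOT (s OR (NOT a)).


De Morgan: the negation of a disjunction is the conjunction of the negations.
Distribute NOT across OR, flipping it to AND, and negate each literal.

(NOT s) AND a


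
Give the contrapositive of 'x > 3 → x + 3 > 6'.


The contrapositive of (P → Q) is (¬Q → ¬P); it is logically equivalent to the original.
Here P = 'x > 3' and Q = 'x + 3 > 6'.

If not (x + 3 > 6), then not (x > 3).


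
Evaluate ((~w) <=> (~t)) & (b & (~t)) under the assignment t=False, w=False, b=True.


Substitute t=False, w=False, b=True:
~w = True
~t = True
(~w) <=> (~t) = True <=> True = True
~t = True
b & (~t) = True & True = True
((~w) <=> (~t)) & (b & (~t)) = True & True = True

True


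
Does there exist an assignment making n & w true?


Search for a satisfying assignment over {n, w}.
Try n=True, w=True: the formula evaluates to True.
A satisfying assignment exists.

Satisfiable.


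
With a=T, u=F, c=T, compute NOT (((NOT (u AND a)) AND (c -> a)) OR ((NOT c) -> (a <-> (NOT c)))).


Substitute a=T, u=F, c=T:
u AND a = F AND T = F
NOT (u AND a) = T
c -> a = T -> T = T
(NOT (u AND a)) AND (c -> a) = T AND T = T
NOT c = F
NOT c = F
a <-> (NOT c) = T <-> F = F
(NOT c) -> (a <-> (NOT c)) = F -> F = T
((NOT (u AND a)) AND (c -> a)) OR ((NOT c) -> (a <-> (NOT c))) = T OR T = T
NOT (((NOT (u AND a)) AND (c -> a)) OR ((NOT c) -> (a <-> (NOT c)))) = F

F


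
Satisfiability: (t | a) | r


Search for a satisfying assignment over {a, r, t}.
Try a=True, r=False, t=False: the formula evaluates to True.
A satisfying assignment exists.

Satisfiable.


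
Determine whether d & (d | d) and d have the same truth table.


Compare truth tables:
d | φ | ψ
---------
False | False | False
True | True | True
The columns φ and ψ agree on every row.

Yes, they are logically equivalent.


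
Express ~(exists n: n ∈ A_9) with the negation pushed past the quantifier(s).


¬(forall x: φ) = exists x: ¬φ, and ¬(exists x: φ) = forall x: ¬φ.
Apply to the existential statement.

forall n: ~(n ∈ A_9)


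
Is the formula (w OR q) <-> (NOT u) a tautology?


Build the truth table over {q, u, w}:
q | u | w | φ
-------------
F | F | F | F
T | F | F | T
F | T | F | T
T | T | F | F
F | F | T | T
T | F | T | T
F | T | T | F
T | T | T | F
Counterexample at row 1: with q=F, u=F, w=F, the formula is F.

No, it is not a tautology.


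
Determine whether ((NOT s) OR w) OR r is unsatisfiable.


Truth table over {r, s, w}:
r | s | w | φ
-------------
F | F | F | T
T | F | F | T
F | T | F | F
T | T | F | T
F | F | T | T
T | F | T | T
F | T | T | T
T | T | T | T
Satisfying assignment at row 1: r=F, s=F, w=F gives T.

No, it is not a contradiction.


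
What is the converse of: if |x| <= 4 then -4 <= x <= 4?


The converse of (P → Q) is (Q → P). It is not in general equivalent to the original.
Here P = '|x| <= 4' and Q = '-4 <= x <= 4'.

If -4 <= x <= 4, then |x| <= 4.


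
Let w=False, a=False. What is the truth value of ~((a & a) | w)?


Substitute w=False, a=False:
a & a = False & False = False
(a & a) | w = False | False = False
~((a & a) | w) = True

True


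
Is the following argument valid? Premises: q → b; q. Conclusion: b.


This matches the form of modus ponens: the conclusion follows in every model of the premises.

Valid.


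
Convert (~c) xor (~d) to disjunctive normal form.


Step 1: (¬c) ⊕ (¬d) is true exactly when they disagree: ((¬c) ∧ ¬(¬d)) ∨ (¬(¬c) ∧ (¬d)).
Step 2: Eliminate any double negations (¬¬X = X).

((~c) & d) | (c & (~d))


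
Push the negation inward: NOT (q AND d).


De Morgan: the negation of a conjunction is the disjunction of the negations.
Distribute NOT across AND, flipping it to OR, and negate each literal.

(NOT q) OR (NOT d)


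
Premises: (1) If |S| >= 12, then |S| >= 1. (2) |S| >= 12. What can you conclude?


Modus ponens: from (P → Q) and P, infer Q.
P = '|S| >= 12' is asserted, and P → Q holds, so Q follows.

|S| >= 1.


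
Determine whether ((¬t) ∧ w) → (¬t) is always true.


Build the truth table over {t, w}:
t | w | φ
---------
F | F | T
T | F | T
F | T | T
T | T | T
Every row evaluates to true.

Yes, it is a tautology.


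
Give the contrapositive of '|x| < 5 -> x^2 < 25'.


The contrapositive of (P → Q) is (¬Q → ¬P); it is logically equivalent to the original.
Here P = '|x| < 5' and Q = 'x^2 < 25'.

If not (x^2 < 25), then not (|x| < 5).


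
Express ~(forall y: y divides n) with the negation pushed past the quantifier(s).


¬(forall x: φ) = exists x: ¬φ, and ¬(exists x: φ) = forall x: ¬φ.
Apply to the universal statement.

exists y: ~(y divides n)


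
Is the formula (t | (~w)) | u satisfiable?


Search for a satisfying assignment over {t, u, w}.
Try t=False, u=False, w=False: the formula evaluates to True.
A satisfying assignment exists.

Satisfiable.


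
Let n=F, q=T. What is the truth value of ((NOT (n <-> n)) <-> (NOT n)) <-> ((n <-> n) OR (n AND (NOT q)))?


Substitute n=F, q=T:
n <-> n = F <-> F = T
NOT (n <-> n) = F
NOT n = T
(NOT (n <-> n)) <-> (NOT n) = F <-> T = F
n <-> n = F <-> F = T
NOT q = F
n AND (NOT q) = F AND F = F
(n <-> n) OR (n AND (NOT q)) = T OR F = T
((NOT (n <-> n)) <-> (NOT n)) <-> ((n <-> n) OR (n AND (NOT q))) = F <-> T = F

F


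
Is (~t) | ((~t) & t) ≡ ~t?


Compare truth tables:
t | φ | ψ
---------
False | True | True
True | False | False
The columns φ and ψ agree on every row.

Yes, they are logically equivalent.


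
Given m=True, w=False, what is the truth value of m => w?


Implication is false only when antecedent is true and consequent is false.
Substitute: m=True, w=False.
True => False evaluates to False.

False


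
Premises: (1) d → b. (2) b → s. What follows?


Hypothetical syllogism: from (P → Q) and (Q → R), infer (P → R).
Chain the two implications through the shared middle term 'b'.

d → s


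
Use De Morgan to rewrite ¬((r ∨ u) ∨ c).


De Morgan: the negation of a disjunction is the conjunction of the negations.
Distribute ¬ across ∨, flipping it to ∧, and negate each literal.

((¬r) ∧ (¬u)) ∧ (¬c)


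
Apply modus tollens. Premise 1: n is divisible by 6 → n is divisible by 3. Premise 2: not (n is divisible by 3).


Modus tollens: from (P → Q) and ¬Q, infer ¬P.
Q = 'n is divisible by 3' is denied; since P → Q, P must also fail.

Not (n is divisible by 6).


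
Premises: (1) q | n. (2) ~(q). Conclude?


Disjunctive syllogism: from (P ∨ Q) and ¬P, infer Q.
One disjunct, 'q', is ruled out; the other must hold.

n


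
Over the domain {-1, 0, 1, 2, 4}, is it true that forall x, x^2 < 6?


Evaluate the predicate on each element: -1:True, 0:True, 1:True, 2:True, 4:False.
Counterexample x = 4 fails the predicate.

False


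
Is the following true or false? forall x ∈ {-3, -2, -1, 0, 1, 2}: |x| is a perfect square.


Evaluate the predicate on each element: -3:False, -2:False, -1:True, 0:True, 1:True, 2:False.
Counterexample x = -3 fails the predicate.

False


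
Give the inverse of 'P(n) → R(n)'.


The inverse of (P → Q) is (¬P → ¬Q). It is equivalent to the converse, not to the original.
Here P = 'P(n)' and Q = 'R(n)'.

If not (P(n)), then not (R(n)).


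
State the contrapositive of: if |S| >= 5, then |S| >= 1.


The contrapositive of (P → Q) is (¬Q → ¬P); it is logically equivalent to the original.
Here P = '|S| >= 5' and Q = '|S| >= 1'.

If not (|S| >= 1), then not (|S| >= 5).


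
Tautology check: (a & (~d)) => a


Build the truth table over {a, d}:
a | d | φ
---------
False | False | True
True | False | True
False | True | True
True | True | True
Every row evaluates to true.

Yes, it is a tautology.


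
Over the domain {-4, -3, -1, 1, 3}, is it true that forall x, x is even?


Evaluate the predicate on each element: -4:True, -3:False, -1:False, 1:False, 3:False.
Counterexample x = -3 fails the predicate.

False


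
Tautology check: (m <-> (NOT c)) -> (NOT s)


Build the truth table over {c, m, s}:
c | m | s | φ
-------------
F | F | F | T
T | F | F | T
F | T | F | T
T | T | F | T
F | F | T | T
T | F | T | F
F | T | T | F
T | T | T | T
Counterexample at row 6: with c=T, m=F, s=T, the formula is F.

No, it is not a tautology.


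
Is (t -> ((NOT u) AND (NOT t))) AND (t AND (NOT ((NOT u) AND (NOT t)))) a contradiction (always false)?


Truth table over {t, u}:
t | u | φ
---------
F | F | F
T | F | F
F | T | F
T | T | F
Every row is false.

Yes, it is a contradiction.


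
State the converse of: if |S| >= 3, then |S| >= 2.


The converse of (P → Q) is (Q → P). It is not in general equivalent to the original.
Here P = '|S| >= 3' and Q = '|S| >= 2'.

If |S| >= 2, then |S| >= 3.


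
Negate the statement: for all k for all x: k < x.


Negation flips each quantifier (∀↔∃) and negates the inner predicate.
¬(for all k for all x: φ) = there exists k there exists x: ¬φ.

there exists k there exists x: NOT(k < x)


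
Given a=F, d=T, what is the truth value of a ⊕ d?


Exclusive or is true when exactly one operand is true.
Substitute: a=F, d=T.
F ⊕ T evaluates to T.

T


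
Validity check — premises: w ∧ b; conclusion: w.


This matches the form of conjunction elimination: the conclusion follows in every model of the premises.

Valid.


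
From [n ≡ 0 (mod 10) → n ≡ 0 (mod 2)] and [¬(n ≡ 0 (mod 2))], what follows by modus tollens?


Modus tollens: from (P → Q) and ¬Q, infer ¬P.
Q = 'n ≡ 0 (mod 2)' is denied; since P → Q, P must also fail.

Not (n ≡ 0 (mod 10)).


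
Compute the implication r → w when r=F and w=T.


Implication is false only when antecedent is true and consequent is false.
Substitute: r=F, w=T.
F → T evaluates to T.

T


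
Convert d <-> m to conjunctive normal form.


Step 1: Rewrite d ↔ m as (d → m) ∧ (m → d).
Step 2: Rewrite each implication as a disjunction.

((NOT d) OR m) AND ((NOT m) OR d)


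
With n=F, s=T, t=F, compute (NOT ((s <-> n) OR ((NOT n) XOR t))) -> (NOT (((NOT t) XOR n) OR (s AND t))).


Substitute n=F, s=T, t=F:
… (earlier sub-steps elided)
NOT n = T
(NOT n) XOR t = T XOR F = T
(s <-> n) OR ((NOT n) XOR t) = F OR T = T
NOT ((s <-> n) OR ((NOT n) XOR t)) = F
NOT t = T
(NOT t) XOR n = T XOR F = T
s AND t = T AND F = F
((NOT t) XOR n) OR (s AND t) = T OR F = T
NOT (((NOT t) XOR n) OR (s AND t)) = F
(NOT ((s <-> n) OR ((NOT n) XOR t))) -> (NOT (((NOT t) XOR n) OR (s AND t))) = F -> F = T

T


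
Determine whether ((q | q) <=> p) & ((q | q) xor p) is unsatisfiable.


Truth table over {p, q}:
p | q | φ
---------
False | False | False
True | False | False
False | True | False
True | True | False
Every row is false.

Yes, it is a contradiction.


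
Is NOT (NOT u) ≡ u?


Compare truth tables:
u | φ | ψ
---------
F | F | F
T | T | T
The columns φ and ψ agree on every row.

Yes, they are logically equivalent.


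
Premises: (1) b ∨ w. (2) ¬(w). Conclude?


Disjunctive syllogism: from (P ∨ Q) and ¬P, infer Q.
One disjunct, 'w', is ruled out; the other must hold.

b


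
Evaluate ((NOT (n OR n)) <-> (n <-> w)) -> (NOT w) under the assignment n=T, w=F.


Substitute n=T, w=F:
n OR n = T OR T = T
NOT (n OR n) = F
n <-> w = T <-> F = F
(NOT (n OR n)) <-> (n <-> w) = F <-> F = T
NOT w = T
((NOT (n OR n)) <-> (n <-> w)) -> (NOT w) = T -> T = T

T


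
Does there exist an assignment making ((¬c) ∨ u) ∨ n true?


Search for a satisfying assignment over {c, n, u}.
Try c=F, n=F, u=F: the formula evaluates to T.
A satisfying assignment exists.

Satisfiable.


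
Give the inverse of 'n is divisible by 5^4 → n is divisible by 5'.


The inverse of (P → Q) is (¬P → ¬Q). It is equivalent to the converse, not to the original.
Here P = 'n is divisible by 5^4' and Q = 'n is divisible by 5'.

If not (n is divisible by 5^4), then not (n is divisible by 5).


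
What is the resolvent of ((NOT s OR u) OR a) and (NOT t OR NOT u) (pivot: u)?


The clauses contain complementary literals u and NOTu.
Resolution eliminates this pair and disjoins the remaining literals (merging duplicates).

((NOT s OR a) OR NOT t)


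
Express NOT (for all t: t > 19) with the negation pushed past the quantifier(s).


¬(for all x: φ) = there exists x: ¬φ, and ¬(there exists x: φ) = for all x: ¬φ.
Apply to the universal statement.

there exists t: NOT(t > 19)


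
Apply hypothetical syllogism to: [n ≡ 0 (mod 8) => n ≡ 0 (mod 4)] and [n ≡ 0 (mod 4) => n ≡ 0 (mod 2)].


Hypothetical syllogism: from (P → Q) and (Q → R), infer (P → R).
Chain the two implications through the shared middle term 'n ≡ 0 (mod 4)'.

n ≡ 0 (mod 8) => n ≡ 0 (mod 2)


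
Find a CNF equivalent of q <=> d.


Step 1: Rewrite q ↔ d as (q → d) ∧ (d → q).
Step 2: Rewrite each implication as a disjunction.

((~q) | d) & ((~d) | q)


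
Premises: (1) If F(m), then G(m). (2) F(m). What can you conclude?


Modus ponens: from (P → Q) and P, infer Q.
P = 'F(m)' is asserted, and P → Q holds, so Q follows.

G(m).


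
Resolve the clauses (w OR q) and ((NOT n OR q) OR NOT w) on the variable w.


The clauses contain complementary literals w and NOTw.
Resolution eliminates this pair and disjoins the remaining literals (merging duplicates).

(q OR NOT n)


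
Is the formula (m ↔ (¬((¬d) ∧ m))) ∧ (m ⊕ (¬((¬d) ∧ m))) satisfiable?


Check all 4 assignments over {d, m}:
d | m | φ
---------
F | F | F
T | F | F
F | T | F
T | T | F
No assignment makes the formula true.

Unsatisfiable.


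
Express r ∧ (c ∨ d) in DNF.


Step 1: Distribute ∧ over ∨: r ∧ (c ∨ d) = (r ∧ c) ∨ (r ∧ d).

(r ∧ c) ∨ (r ∧ d)


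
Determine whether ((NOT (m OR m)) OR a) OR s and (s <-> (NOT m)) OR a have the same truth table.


Compare truth tables:
a | m | s | φ | ψ
-----------------
F | F | F | T | F
T | F | F | T | T
F | T | F | F | T
T | T | F | T | T
F | F | T | T | T
T | F | T | T | T
F | T | T | T | F
T | T | T | T | T
They differ at row 1 (a=F, m=F, s=F): φ=T but ψ=F.

No, they are not logically equivalent.


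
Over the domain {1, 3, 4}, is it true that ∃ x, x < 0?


Evaluate the predicate on each element: 1:F, 3:F, 4:F.
No element satisfies the predicate.

F


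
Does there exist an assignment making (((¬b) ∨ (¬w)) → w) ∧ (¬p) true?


Search for a satisfying assignment over {b, p, w}.
Try b=F, p=F, w=T: the formula evaluates to T.
A satisfying assignment exists.

Satisfiable.


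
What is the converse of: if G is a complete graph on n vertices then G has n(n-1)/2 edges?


The converse of (P → Q) is (Q → P). It is not in general equivalent to the original.
Here P = 'G is a complete graph on n vertices' and Q = 'G has n(n-1)/2 edges'.

If G has n(n-1)/2 edges, then G is a complete graph on n vertices.


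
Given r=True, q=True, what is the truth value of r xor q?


Exclusive or is true when exactly one operand is true.
Substitute: r=True, q=True.
True xor True evaluates to False.

False


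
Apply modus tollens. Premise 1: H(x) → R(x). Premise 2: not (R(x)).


Modus tollens: from (P → Q) and ¬Q, infer ¬P.
Q = 'R(x)' is denied; since P → Q, P must also fail.

Not (H(x)).


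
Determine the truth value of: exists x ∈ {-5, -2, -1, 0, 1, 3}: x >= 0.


Evaluate the predicate on each element: -5:False, -2:False, -1:False, 0:True, 1:True, 3:True.
Witness x = 0 satisfies the predicate.

True


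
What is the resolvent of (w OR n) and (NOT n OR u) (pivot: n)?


The clauses contain complementary literals n and NOTn.
Resolution eliminates this pair and disjoins the remaining literals (merging duplicates).

(w OR u)


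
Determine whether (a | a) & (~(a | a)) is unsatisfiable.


Truth table over {a}:
a | φ
-----
False | False
True | False
Every row is false.

Yes, it is a contradiction.


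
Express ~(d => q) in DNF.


Step 1: Rewrite implication then negate: ¬(¬d ∨ q) = d ∧ ¬q.

d & (~q)


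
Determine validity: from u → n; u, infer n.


This matches the form of modus ponens: the conclusion follows in every model of the premises.

Valid.
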